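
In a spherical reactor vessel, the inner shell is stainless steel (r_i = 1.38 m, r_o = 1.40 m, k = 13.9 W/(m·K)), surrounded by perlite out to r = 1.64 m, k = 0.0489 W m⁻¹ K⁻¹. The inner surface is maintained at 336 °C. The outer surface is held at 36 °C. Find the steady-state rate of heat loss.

Treat each layer as a resistance in series:
  R_stainless steel = (1/1.38 − 1/1.40)/(4πk) = 0.01035/(4π·13.9) = 5.926×10^-5 K/W
  R_perlite = (1/1.40 − 1/1.64)/(4πk) = 0.1045/(4π·0.0489) = 0.1701 K/W
ΣR = 5.926×10^-5 + 0.1701 = 0.1702 K/W
Q = ΔT/ΣR = (336 °C − 36 °C)/0.1702 = 1760 W

Q = 1760 W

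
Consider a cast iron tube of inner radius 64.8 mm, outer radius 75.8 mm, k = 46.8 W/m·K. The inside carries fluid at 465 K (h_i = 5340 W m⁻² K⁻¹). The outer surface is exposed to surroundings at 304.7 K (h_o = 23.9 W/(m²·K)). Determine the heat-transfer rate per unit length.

Q' = 1800 W/m

Treat each layer as a resistance in series:
  R'_conv,in = 1/(2πr h) = 1/(2π·0.0648·5340) = 4.599×10^-4 m·K/W
  R'_cast iron = ln(0.0758/0.0648)/(2πk) = 0.1568/(2π·46.8) = 5.332×10^-4 m·K/W
  R'_conv,out = 1/(2πr h) = 1/(2π·0.0758·23.9) = 0.08785 m·K/W
ΣR = 4.599×10^-4 + 5.332×10^-4 + 0.08785 = 0.08884 m·K/W
Q' = ΔT/ΣR = (465 K − 304.7 K)/0.08884 = 1800 W/m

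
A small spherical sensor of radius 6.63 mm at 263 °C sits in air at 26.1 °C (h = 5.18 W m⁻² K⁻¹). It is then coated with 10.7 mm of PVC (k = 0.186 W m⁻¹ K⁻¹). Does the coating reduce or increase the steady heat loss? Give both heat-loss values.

Critical radius for a sphere: r_cr = 2k/h = 0.0718 m = 7.18 cm.
Outer radius after coating: r₂ = 0.00663 + 0.0107 = 0.01733 m.
Since r₁ < r_cr and r₂ ≤ r_cr, the coating moves toward the maximum at r_cr — heat loss rises.
Bare: R = 1/(4πr₁²h) = 349.5 K/W; Q = 236.9/349.5 = 0.678 W.
Coated: R = R_cond + R_conv = 90.99 K/W; Q = 236.9/90.99 = 2.60 W.

increases: 0.678 → 2.60 W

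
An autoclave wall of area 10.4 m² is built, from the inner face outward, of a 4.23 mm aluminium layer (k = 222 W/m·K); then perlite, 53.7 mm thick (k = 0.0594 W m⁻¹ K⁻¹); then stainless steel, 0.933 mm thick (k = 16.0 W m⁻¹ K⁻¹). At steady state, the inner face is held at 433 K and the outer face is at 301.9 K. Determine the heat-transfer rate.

Series thermal resistances, inner to outer:
  R_aluminium = L/(kA) = 0.00423/(222·10.4) = 1.832×10^-6 K/W
  R_perlite = L/(kA) = 0.0537/(0.0594·10.4) = 0.08693 K/W
  R_stainless steel = L/(kA) = 9.33×10^-4/(16.0·10.4) = 5.607×10^-6 K/W
ΣR = 1.832×10^-6 + 0.08693 + 5.607×10^-6 = 0.08694 K/W
Q = ΔT/ΣR = (433 K − 301.9 K)/0.08694 = 1510 W

Q = 1510 W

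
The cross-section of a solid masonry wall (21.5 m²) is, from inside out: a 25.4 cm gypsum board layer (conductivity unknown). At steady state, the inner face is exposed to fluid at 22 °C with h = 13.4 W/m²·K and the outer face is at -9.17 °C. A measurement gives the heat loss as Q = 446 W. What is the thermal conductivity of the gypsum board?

k = 0.178 W/m·K

ΣR = ΔT/Q = |22 − -9.17|/446 = 0.06989 K/W
Known resistances:
  R_conv,in = 1/(hA) = 1/(13.4·21.5) = 0.003471 K/W
R_gypsum board = ΣR − ΣR_known = 0.06989 − 0.003471 = 0.06642 K/W
L/(kA) = 0.06642 ⇒ k = 0.254/(0.06642·21.5) = 0.178 W/m·K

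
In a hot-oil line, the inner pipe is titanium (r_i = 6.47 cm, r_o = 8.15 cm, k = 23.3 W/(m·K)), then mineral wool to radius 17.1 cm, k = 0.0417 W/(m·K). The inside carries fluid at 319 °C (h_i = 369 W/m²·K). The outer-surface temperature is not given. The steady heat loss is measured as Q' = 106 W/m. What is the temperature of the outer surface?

Sum the resistances:
  R'_conv,in = 1/(2πr h) = 1/(2π·0.0647·369) = 0.006666 m·K/W
  R'_titanium = ln(0.0815/0.0647)/(2πk) = 0.2308/(2π·23.3) = 0.001577 m·K/W
  R'_mineral wool = ln(0.171/0.0815)/(2πk) = 0.7411/(2π·0.0417) = 2.828 m·K/W
ΣR = 2.837 m·K/W
ΔT = Q'·ΣR = 106 × 2.837 = 300.7 K
Heat flows outward, so T_out = T_in − ΔT = 319 − 300.7 = 18.3 °C

T_out = 18.3 °C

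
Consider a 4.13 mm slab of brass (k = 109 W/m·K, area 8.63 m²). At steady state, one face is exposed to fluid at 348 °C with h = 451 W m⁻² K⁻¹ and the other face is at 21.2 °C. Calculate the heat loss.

Q = 1.25×10^6 W

Resistance network (inner→outer):
  R_conv,in = 1/(hA) = 1/(451·8.63) = 2.569×10^-4 K/W
  R_brass = L/(kA) = 0.00413/(109·8.63) = 4.390×10^-6 K/W
ΣR = 2.569×10^-4 + 4.390×10^-6 = 2.613×10^-4 K/W
Q = ΔT/ΣR = (348 °C − 21.2 °C)/2.613×10^-4 = 1.25×10^6 W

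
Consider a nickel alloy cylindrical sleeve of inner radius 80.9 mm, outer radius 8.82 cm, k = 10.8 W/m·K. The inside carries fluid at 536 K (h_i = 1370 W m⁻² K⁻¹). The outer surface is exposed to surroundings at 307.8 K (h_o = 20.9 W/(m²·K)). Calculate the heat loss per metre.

Q' = 2.56 kW/m

Series thermal resistances, inner to outer:
  R'_conv,in = 1/(2πr h) = 1/(2π·0.0809·1370) = 0.001436 m·K/W
  R'_nickel alloy = ln(0.0882/0.0809)/(2πk) = 0.08639/(2π·10.8) = 0.001273 m·K/W
  R'_conv,out = 1/(2πr h) = 1/(2π·0.0882·20.9) = 0.08634 m·K/W
ΣR = 0.001436 + 0.001273 + 0.08634 = 0.08905 m·K/W
Q' = ΔT/ΣR = (536 K − 307.8 K)/0.08905 = 2560 W/m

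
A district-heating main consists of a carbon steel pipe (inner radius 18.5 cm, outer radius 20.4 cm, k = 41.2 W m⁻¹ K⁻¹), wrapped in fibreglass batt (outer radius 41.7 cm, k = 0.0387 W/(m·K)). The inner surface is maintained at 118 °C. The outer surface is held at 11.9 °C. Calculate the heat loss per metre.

Treat each layer as a resistance in series:
  R'_carbon steel = ln(0.204/0.185)/(2πk) = 0.09776/(2π·41.2) = 3.777×10^-4 m·K/W
  R'_fibreglass batt = ln(0.417/0.204)/(2πk) = 0.7150/(2π·0.0387) = 2.940 m·K/W
ΣR = 3.777×10^-4 + 2.940 = 2.940 m·K/W
Q' = ΔT/ΣR = (118 °C − 11.9 °C)/2.940 = 36.1 W/m

Q' = 36.1 W/m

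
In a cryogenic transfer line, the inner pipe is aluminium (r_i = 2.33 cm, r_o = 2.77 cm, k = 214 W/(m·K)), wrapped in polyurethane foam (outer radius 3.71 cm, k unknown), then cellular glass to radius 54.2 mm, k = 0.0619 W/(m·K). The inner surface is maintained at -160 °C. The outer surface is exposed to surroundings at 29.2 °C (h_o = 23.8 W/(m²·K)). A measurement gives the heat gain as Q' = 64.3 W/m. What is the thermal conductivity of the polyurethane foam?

ΣR = ΔT/Q' = |-160 − 29.2|/64.3 = 2.942 m·K/W
Known resistances:
  R'_aluminium = ln(0.0277/0.0233)/(2πk) = 0.1730/(2π·214) = 1.286×10^-4 m·K/W
  R'_cellular glass = ln(0.0542/0.0371)/(2πk) = 0.3791/(2π·0.0619) = 0.9746 m·K/W
  R'_conv,out = 1/(2πr h) = 1/(2π·0.0542·23.8) = 0.1234 m·K/W
R_polyurethane foam = ΣR − ΣR_known = 2.942 − 1.098 = 1.844 m·K/W
ln(r₂/r₁)/(2πk) = 1.844 ⇒ k = 0.2922/(2π·1.844) = 0.0252 W/m·K

k = 0.0252 W/m·K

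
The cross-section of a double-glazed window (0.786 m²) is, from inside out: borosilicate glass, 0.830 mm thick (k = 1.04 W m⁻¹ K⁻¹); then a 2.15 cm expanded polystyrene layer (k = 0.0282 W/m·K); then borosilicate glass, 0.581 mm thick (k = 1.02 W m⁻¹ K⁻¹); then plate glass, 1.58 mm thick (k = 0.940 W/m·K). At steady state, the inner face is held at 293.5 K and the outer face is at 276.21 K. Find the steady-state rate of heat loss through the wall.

Q = 17.8 W

Resistance network (inner→outer):
  R_borosilicate glass = L/(kA) = 8.30×10^-4/(1.04·0.786) = 0.001015 K/W
  R_expanded polystyrene = L/(kA) = 0.0215/(0.0282·0.786) = 0.9700 K/W
  R_borosilicate glass = L/(kA) = 5.81×10^-4/(1.02·0.786) = 7.247×10^-4 K/W
  R_plate glass = L/(kA) = 0.00158/(0.940·0.786) = 0.002138 K/W
ΣR = 0.001015 + 0.9700 + 7.247×10^-4 + 0.002138 = 0.9739 K/W
Q = ΔT/ΣR = (293.5 K − 276.21 K)/0.9739 = 17.8 W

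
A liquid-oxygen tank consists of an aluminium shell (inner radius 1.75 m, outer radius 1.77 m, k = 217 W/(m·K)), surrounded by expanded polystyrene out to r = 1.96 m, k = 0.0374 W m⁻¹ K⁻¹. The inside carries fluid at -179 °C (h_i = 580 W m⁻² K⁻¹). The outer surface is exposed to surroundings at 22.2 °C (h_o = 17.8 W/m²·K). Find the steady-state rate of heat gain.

Series thermal resistances, inner to outer:
  R_conv,in = 1/(4πr²h) = 1/(4π·1.75²·580) = 4.480×10^-5 K/W
  R_aluminium = (1/1.75 − 1/1.77)/(4πk) = 0.006457/(4π·217) = 2.368×10^-6 K/W
  R_expanded polystyrene = (1/1.77 − 1/1.96)/(4πk) = 0.05477/(4π·0.0374) = 0.1165 K/W
  R_conv,out = 1/(4πr²h) = 1/(4π·1.96²·17.8) = 0.001164 K/W
ΣR = 4.480×10^-5 + 2.368×10^-6 + 0.1165 + 0.001164 = 0.1177 K/W
Q = ΔT/ΣR = (-179 °C − 22.2 °C)/0.1177 = -1710 W
(Negative Q ⇒ heat flows inward; heat gain = 1710 W.)

Q = 1710 W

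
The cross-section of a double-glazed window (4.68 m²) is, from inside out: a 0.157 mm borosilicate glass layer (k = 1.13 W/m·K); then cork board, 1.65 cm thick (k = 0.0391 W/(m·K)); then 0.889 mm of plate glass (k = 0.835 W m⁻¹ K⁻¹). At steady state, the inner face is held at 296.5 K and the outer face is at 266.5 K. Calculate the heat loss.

Q = 332 W

Resistance network (inner→outer):
  R_borosilicate glass = L/(kA) = 1.57×10^-4/(1.13·4.68) = 2.969×10^-5 K/W
  R_cork board = L/(kA) = 0.0165/(0.0391·4.68) = 0.09017 K/W
  R_plate glass = L/(kA) = 8.89×10^-4/(0.835·4.68) = 2.275×10^-4 K/W
ΣR = 2.969×10^-5 + 0.09017 + 2.275×10^-4 = 0.09043 K/W
Q = ΔT/ΣR = (296.5 K − 266.5 K)/0.09043 = 332 W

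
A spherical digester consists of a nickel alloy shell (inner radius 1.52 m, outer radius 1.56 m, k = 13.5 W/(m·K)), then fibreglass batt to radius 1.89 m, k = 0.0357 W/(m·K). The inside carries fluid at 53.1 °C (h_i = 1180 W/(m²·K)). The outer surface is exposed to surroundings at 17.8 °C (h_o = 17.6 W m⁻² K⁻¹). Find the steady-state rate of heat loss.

Resistance network (inner→outer):
  R_conv,in = 1/(4πr²h) = 1/(4π·1.52²·1180) = 2.919×10^-5 K/W
  R_nickel alloy = (1/1.52 − 1/1.56)/(4πk) = 0.01687/(4π·13.5) = 9.944×10^-5 K/W
  R_fibreglass batt = (1/1.56 − 1/1.89)/(4πk) = 0.1119/(4π·0.0357) = 0.2495 K/W
  R_conv,out = 1/(4πr²h) = 1/(4π·1.89²·17.6) = 0.001266 K/W
ΣR = 2.919×10^-5 + 9.944×10^-5 + 0.2495 + 0.001266 = 0.2509 K/W
Q = ΔT/ΣR = (53.1 °C − 17.8 °C)/0.2509 = 141 W

Q = 141 W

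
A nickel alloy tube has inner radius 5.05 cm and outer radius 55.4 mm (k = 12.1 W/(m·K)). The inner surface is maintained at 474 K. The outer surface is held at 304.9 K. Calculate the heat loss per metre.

Q' = 139 kW/m

Q' = 2πk·ΔT/ln(r₂/r₁) = 2π × 12.1 × 169.1 / ln(0.0554/0.0505) = 1.39×10^5 W/m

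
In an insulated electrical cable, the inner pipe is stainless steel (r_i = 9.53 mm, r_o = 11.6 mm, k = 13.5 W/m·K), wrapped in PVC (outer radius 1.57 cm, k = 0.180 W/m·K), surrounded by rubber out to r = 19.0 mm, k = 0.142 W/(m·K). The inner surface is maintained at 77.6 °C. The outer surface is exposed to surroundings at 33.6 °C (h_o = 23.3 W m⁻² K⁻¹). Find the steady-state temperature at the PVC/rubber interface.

T = 63.5 °C

Series thermal resistances, inner to outer:
  R'_stainless steel = ln(0.0116/0.00953)/(2πk) = 0.1966/(2π·13.5) = 0.002317 m·K/W
  R'_PVC = ln(0.0157/0.0116)/(2πk) = 0.3027/(2π·0.180) = 0.2676 m·K/W
  R'_rubber = ln(0.0190/0.0157)/(2πk) = 0.1908/(2π·0.142) = 0.2138 m·K/W
  R'_conv,out = 1/(2πr h) = 1/(2π·0.0190·23.3) = 0.3595 m·K/W
ΣR = 0.002317 + 0.2676 + 0.2138 + 0.3595 = 0.8432 m·K/W
Q' = ΔT/ΣR = (77.6 °C − 33.6 °C)/0.8432 = 52.18 W/m
From the inner boundary to the PVC/rubber interface, ΣR_partial = 0.2699 m·K/W.
T_interface = T_in − Q'·ΣR_partial = 77.6 °C − (52.18)(0.2699) = 63.5 °C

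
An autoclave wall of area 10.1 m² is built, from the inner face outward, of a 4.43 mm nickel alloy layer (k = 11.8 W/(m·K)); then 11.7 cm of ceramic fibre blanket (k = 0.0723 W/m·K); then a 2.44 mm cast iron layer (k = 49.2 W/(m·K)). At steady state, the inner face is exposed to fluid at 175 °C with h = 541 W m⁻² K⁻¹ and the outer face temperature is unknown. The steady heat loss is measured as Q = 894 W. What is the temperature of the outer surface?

Sum the resistances:
  R_conv,in = 1/(hA) = 1/(541·10.1) = 1.830×10^-4 K/W
  R_nickel alloy = L/(kA) = 0.00443/(11.8·10.1) = 3.717×10^-5 K/W
  R_ceramic fibre blanket = L/(kA) = 0.117/(0.0723·10.1) = 0.1602 K/W
  R_cast iron = L/(kA) = 0.00244/(49.2·10.1) = 4.910×10^-6 K/W
ΣR = 0.1604 K/W
ΔT = Q·ΣR = 894 × 0.1604 = 143.4 K
Heat flows outward, so T_out = T_in − ΔT = 175 − 143.4 = 31.6 °C

T_out = 31.6 °C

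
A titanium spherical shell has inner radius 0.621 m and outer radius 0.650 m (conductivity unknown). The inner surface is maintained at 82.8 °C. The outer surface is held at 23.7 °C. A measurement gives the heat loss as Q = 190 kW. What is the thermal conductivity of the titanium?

k = 18.4 W/m·K

ΣR = ΔT/Q = |82.8 − 23.7|/1.90×10^5 = 3.111×10^-4 K/W
(1/r₁−1/r₂)/(4πk) = 3.111×10^-4 ⇒ k = 0.07184/(4π·3.111×10^-4) = 18.4 W/m·K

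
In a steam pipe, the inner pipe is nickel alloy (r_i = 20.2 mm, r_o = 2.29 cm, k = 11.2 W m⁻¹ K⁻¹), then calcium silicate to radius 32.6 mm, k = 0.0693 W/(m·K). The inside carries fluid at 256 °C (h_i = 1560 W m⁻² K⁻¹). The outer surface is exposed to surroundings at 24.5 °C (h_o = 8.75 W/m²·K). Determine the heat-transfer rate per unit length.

Series thermal resistances, inner to outer:
  R'_conv,in = 1/(2πr h) = 1/(2π·0.0202·1560) = 0.005051 m·K/W
  R'_nickel alloy = ln(0.0229/0.0202)/(2πk) = 0.1255/(2π·11.2) = 0.001783 m·K/W
  R'_calcium silicate = ln(0.0326/0.0229)/(2πk) = 0.3532/(2π·0.0693) = 0.8111 m·K/W
  R'_conv,out = 1/(2πr h) = 1/(2π·0.0326·8.75) = 0.5579 m·K/W
ΣR = 0.005051 + 0.001783 + 0.8111 + 0.5579 = 1.376 m·K/W
Q' = ΔT/ΣR = (256 °C − 24.5 °C)/1.376 = 168 W/m

Q' = 168 W/m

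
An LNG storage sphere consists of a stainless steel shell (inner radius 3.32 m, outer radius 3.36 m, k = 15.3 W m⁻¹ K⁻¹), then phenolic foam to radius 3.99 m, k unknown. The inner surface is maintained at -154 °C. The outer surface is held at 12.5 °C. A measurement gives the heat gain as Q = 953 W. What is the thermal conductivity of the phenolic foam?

k = 0.0214 W/m·K

ΣR = ΔT/Q = |-154 − 12.5|/953 = 0.1747 K/W
Known resistances:
  R_stainless steel = (1/3.32 − 1/3.36)/(4πk) = 0.003586/(4π·15.3) = 1.865×10^-5 K/W
R_phenolic foam = ΣR − ΣR_known = 0.1747 − 1.865×10^-5 = 0.1747 K/W
(1/r₁−1/r₂)/(4πk) = 0.1747 ⇒ k = 0.04699/(4π·0.1747) = 0.0214 W/m·K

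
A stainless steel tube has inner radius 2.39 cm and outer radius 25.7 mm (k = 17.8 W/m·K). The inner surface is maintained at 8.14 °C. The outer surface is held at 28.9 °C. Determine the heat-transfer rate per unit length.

Q' = 2πk·ΔT/ln(r₂/r₁) = 2π × 17.8 × 20.76 / ln(0.0257/0.0239) = 32000 W/m

Q' = 32.0 kW/m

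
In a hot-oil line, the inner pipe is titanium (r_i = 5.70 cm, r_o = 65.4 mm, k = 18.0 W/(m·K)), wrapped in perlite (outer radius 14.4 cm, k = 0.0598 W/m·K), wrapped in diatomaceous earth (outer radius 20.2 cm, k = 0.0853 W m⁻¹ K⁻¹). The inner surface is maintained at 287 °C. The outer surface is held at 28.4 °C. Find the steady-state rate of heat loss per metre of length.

Resistance network (inner→outer):
  R'_titanium = ln(0.0654/0.0570)/(2πk) = 0.1375/(2π·18.0) = 0.001216 m·K/W
  R'_perlite = ln(0.144/0.0654)/(2πk) = 0.7893/(2π·0.0598) = 2.101 m·K/W
  R'_diatomaceous earth = ln(0.202/0.144)/(2πk) = 0.3385/(2π·0.0853) = 0.6315 m·K/W
ΣR = 0.001216 + 2.101 + 0.6315 = 2.734 m·K/W
Q' = ΔT/ΣR = (287 °C − 28.4 °C)/2.734 = 94.6 W/m

Q' = 94.6 W/m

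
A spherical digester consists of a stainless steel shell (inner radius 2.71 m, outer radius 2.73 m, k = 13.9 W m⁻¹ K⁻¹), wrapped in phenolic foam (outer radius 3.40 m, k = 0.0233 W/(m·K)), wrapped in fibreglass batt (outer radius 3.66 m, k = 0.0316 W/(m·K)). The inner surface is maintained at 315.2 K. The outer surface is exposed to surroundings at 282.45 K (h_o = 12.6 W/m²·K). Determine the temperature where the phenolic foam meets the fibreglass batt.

Series thermal resistances, inner to outer:
  R_stainless steel = (1/2.71 − 1/2.73)/(4πk) = 0.002703/(4π·13.9) = 1.548×10^-5 K/W
  R_phenolic foam = (1/2.73 − 1/3.40)/(4πk) = 0.07218/(4π·0.0233) = 0.2465 K/W
  R_fibreglass batt = (1/3.40 − 1/3.66)/(4πk) = 0.02089/(4π·0.0316) = 0.05262 K/W
  R_conv,out = 1/(4πr²h) = 1/(4π·3.66²·12.6) = 4.715×10^-4 K/W
ΣR = 1.548×10^-5 + 0.2465 + 0.05262 + 4.715×10^-4 = 0.2996 K/W
Q = ΔT/ΣR = (315.2 K − 282.45 K)/0.2996 = 109.3 W
From the inner boundary to the phenolic foam/fibreglass batt interface, ΣR_partial = 0.2465 K/W.
T_interface = T_in − Q·ΣR_partial = 315.2 K − (109.3)(0.2465) = 288.3 K

T = 288.3 K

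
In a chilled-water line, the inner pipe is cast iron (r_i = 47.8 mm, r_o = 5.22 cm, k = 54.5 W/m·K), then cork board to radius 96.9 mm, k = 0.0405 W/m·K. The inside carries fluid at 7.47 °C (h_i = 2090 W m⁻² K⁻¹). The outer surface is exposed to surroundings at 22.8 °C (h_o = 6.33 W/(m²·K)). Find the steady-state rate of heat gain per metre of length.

Q' = 5.69 W/m

Treat each layer as a resistance in series:
  R'_conv,in = 1/(2πr h) = 1/(2π·0.0478·2090) = 0.001593 m·K/W
  R'_cast iron = ln(0.0522/0.0478)/(2πk) = 0.08806/(2π·54.5) = 2.572×10^-4 m·K/W
  R'_cork board = ln(0.0969/0.0522)/(2πk) = 0.6186/(2π·0.0405) = 2.431 m·K/W
  R'_conv,out = 1/(2πr h) = 1/(2π·0.0969·6.33) = 0.2595 m·K/W
ΣR = 0.001593 + 2.572×10^-4 + 2.431 + 0.2595 = 2.692 m·K/W
Q' = ΔT/ΣR = (7.47 °C − 22.8 °C)/2.692 = -5.69 W/m
(Negative Q' ⇒ heat flows inward; heat gain = 5.69 W/m.)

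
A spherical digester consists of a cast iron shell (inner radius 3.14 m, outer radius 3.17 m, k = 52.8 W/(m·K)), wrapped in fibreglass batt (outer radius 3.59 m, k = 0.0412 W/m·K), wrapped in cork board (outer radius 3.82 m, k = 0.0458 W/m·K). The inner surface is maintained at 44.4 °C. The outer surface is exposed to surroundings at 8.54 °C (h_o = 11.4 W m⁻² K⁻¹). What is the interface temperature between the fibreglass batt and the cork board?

T = 19.1 °C

Treat each layer as a resistance in series:
  R_cast iron = (1/3.14 − 1/3.17)/(4πk) = 0.003014/(4π·52.8) = 4.542×10^-6 K/W
  R_fibreglass batt = (1/3.17 − 1/3.59)/(4πk) = 0.03691/(4π·0.0412) = 0.07128 K/W
  R_cork board = (1/3.59 − 1/3.82)/(4πk) = 0.01677/(4π·0.0458) = 0.02914 K/W
  R_conv,out = 1/(4πr²h) = 1/(4π·3.82²·11.4) = 4.784×10^-4 K/W
ΣR = 4.542×10^-6 + 0.07128 + 0.02914 + 4.784×10^-4 = 0.1009 K/W
Q = ΔT/ΣR = (44.4 °C − 8.54 °C)/0.1009 = 355.4 W
From the inner boundary to the fibreglass batt/cork board interface, ΣR_partial = 0.07128 K/W.
T_interface = T_in − Q·ΣR_partial = 44.4 °C − (355.4)(0.07128) = 19.1 °C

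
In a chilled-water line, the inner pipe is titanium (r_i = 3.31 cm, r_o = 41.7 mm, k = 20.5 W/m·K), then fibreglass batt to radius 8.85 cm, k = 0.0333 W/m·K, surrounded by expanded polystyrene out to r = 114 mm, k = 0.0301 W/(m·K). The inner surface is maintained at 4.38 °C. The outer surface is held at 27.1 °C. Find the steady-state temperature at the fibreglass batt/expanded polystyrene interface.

T = 20.9 °C

Series thermal resistances, inner to outer:
  R'_titanium = ln(0.0417/0.0331)/(2πk) = 0.2310/(2π·20.5) = 0.001793 m·K/W
  R'_fibreglass batt = ln(0.0885/0.0417)/(2πk) = 0.7525/(2π·0.0333) = 3.597 m·K/W
  R'_expanded polystyrene = ln(0.114/0.0885)/(2πk) = 0.2532/(2π·0.0301) = 1.339 m·K/W
ΣR = 0.001793 + 3.597 + 1.339 = 4.938 m·K/W
Q' = ΔT/ΣR = (4.38 °C − 27.1 °C)/4.938 = -4.601 W/m
From the inner boundary to the fibreglass batt/expanded polystyrene interface, ΣR_partial = 3.599 m·K/W.
T_interface = T_in − Q'·ΣR_partial = 4.38 °C − (-4.601)(3.599) = 20.9 °C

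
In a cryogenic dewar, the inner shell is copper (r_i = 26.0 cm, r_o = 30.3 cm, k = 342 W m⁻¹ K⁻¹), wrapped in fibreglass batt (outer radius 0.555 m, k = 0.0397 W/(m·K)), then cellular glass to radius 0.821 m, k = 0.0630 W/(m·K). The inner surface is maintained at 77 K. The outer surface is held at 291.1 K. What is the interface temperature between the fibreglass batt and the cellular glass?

T = 248.9 K

Resistance network (inner→outer):
  R_copper = (1/0.260 − 1/0.303)/(4πk) = 0.5458/(4π·342) = 1.270×10^-4 K/W
  R_fibreglass batt = (1/0.303 − 1/0.555)/(4πk) = 1.499/(4π·0.0397) = 3.004 K/W
  R_cellular glass = (1/0.555 − 1/0.821)/(4πk) = 0.5838/(4π·0.0630) = 0.7374 K/W
ΣR = 1.270×10^-4 + 3.004 + 0.7374 = 3.742 K/W
Q = ΔT/ΣR = (77 K − 291.1 K)/3.742 = -57.22 W
From the inner boundary to the fibreglass batt/cellular glass interface, ΣR_partial = 3.004 K/W.
T_interface = T_in − Q·ΣR_partial = 77 K − (-57.22)(3.004) = 248.9 K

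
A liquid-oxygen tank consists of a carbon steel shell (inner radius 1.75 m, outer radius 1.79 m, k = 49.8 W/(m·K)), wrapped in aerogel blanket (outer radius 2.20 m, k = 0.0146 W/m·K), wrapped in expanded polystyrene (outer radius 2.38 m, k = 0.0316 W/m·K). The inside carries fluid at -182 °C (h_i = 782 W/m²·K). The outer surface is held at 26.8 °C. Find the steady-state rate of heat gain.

Q = 319 W

Treat each layer as a resistance in series:
  R_conv,in = 1/(4πr²h) = 1/(4π·1.75²·782) = 3.323×10^-5 K/W
  R_carbon steel = (1/1.75 − 1/1.79)/(4πk) = 0.01277/(4π·49.8) = 2.040×10^-5 K/W
  R_aerogel blanket = (1/1.79 − 1/2.20)/(4πk) = 0.1041/(4π·0.0146) = 0.5675 K/W
  R_expanded polystyrene = (1/2.20 − 1/2.38)/(4πk) = 0.03438/(4π·0.0316) = 0.08657 K/W
ΣR = 3.323×10^-5 + 2.040×10^-5 + 0.5675 + 0.08657 = 0.6541 K/W
Q = ΔT/ΣR = (-182 °C − 26.8 °C)/0.6541 = -319 W
(Negative Q ⇒ heat flows inward; heat gain = 319 W.)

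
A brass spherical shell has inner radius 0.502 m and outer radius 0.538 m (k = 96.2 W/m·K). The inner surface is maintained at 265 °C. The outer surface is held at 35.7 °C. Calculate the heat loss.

Q = 4πk·ΔT/(1/r₁ − 1/r₂) = 4π × 96.2 × 229.3 / (1/0.502 − 1/0.538) = 2.08×10^6 W

Q = 2080 kW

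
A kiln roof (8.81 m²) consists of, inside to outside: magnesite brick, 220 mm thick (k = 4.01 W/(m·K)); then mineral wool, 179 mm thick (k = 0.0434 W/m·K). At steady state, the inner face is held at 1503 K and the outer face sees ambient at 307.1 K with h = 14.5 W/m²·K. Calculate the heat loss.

Q = 2480 W

Treat each layer as a resistance in series:
  R_magnesite brick = L/(kA) = 0.220/(4.01·8.81) = 0.006227 K/W
  R_mineral wool = L/(kA) = 0.179/(0.0434·8.81) = 0.4682 K/W
  R_conv,out = 1/(hA) = 1/(14.5·8.81) = 0.007828 K/W
ΣR = 0.006227 + 0.4682 + 0.007828 = 0.4823 K/W
Q = ΔT/ΣR = (1503 K − 307.1 K)/0.4823 = 2480 W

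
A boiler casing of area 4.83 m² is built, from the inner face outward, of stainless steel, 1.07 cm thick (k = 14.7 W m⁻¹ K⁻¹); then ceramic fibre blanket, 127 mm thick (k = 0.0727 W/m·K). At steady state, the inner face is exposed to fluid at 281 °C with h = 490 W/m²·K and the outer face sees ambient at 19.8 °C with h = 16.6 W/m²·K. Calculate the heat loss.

Treat each layer as a resistance in series:
  R_conv,in = 1/(hA) = 1/(490·4.83) = 4.225×10^-4 K/W
  R_stainless steel = L/(kA) = 0.0107/(14.7·4.83) = 1.507×10^-4 K/W
  R_ceramic fibre blanket = L/(kA) = 0.127/(0.0727·4.83) = 0.3617 K/W
  R_conv,out = 1/(hA) = 1/(16.6·4.83) = 0.01247 K/W
ΣR = 4.225×10^-4 + 1.507×10^-4 + 0.3617 + 0.01247 = 0.3747 K/W
Q = ΔT/ΣR = (281 °C − 19.8 °C)/0.3747 = 697 W

Q = 697 W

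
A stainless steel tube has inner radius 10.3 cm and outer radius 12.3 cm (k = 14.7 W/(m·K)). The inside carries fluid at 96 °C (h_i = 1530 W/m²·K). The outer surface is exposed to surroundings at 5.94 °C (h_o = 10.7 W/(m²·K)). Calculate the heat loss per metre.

Q' = 727 W/m

Treat each layer as a resistance in series:
  R'_conv,in = 1/(2πr h) = 1/(2π·0.103·1530) = 0.001010 m·K/W
  R'_stainless steel = ln(0.123/0.103)/(2πk) = 0.1775/(2π·14.7) = 0.001921 m·K/W
  R'_conv,out = 1/(2πr h) = 1/(2π·0.123·10.7) = 0.1209 m·K/W
ΣR = 0.001010 + 0.001921 + 0.1209 = 0.1238 m·K/W
Q' = ΔT/ΣR = (96 °C − 5.94 °C)/0.1238 = 727 W/m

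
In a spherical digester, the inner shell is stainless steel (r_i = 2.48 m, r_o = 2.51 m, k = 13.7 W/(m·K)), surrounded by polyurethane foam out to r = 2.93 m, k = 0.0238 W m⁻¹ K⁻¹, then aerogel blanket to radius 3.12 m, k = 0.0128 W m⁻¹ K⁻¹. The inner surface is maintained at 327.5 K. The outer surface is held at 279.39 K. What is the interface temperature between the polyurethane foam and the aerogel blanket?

T = 298.8 K

Series thermal resistances, inner to outer:
  R_stainless steel = (1/2.48 − 1/2.51)/(4πk) = 0.004819/(4π·13.7) = 2.799×10^-5 K/W
  R_polyurethane foam = (1/2.51 − 1/2.93)/(4πk) = 0.05711/(4π·0.0238) = 0.1910 K/W
  R_aerogel blanket = (1/2.93 − 1/3.12)/(4πk) = 0.02078/(4π·0.0128) = 0.1292 K/W
ΣR = 2.799×10^-5 + 0.1910 + 0.1292 = 0.3202 K/W
Q = ΔT/ΣR = (327.5 K − 279.39 K)/0.3202 = 150.2 W
From the inner boundary to the polyurethane foam/aerogel blanket interface, ΣR_partial = 0.1910 K/W.
T_interface = T_in − Q·ΣR_partial = 327.5 K − (150.2)(0.1910) = 298.8 K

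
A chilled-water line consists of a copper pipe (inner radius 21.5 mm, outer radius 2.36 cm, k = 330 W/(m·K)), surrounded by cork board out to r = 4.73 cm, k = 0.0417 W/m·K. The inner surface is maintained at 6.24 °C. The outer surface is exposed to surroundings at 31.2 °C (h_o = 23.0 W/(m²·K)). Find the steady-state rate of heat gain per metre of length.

Q' = 8.91 W/m

Series thermal resistances, inner to outer:
  R'_copper = ln(0.0236/0.0215)/(2πk) = 0.09319/(2π·330) = 4.495×10^-5 m·K/W
  R'_cork board = ln(0.0473/0.0236)/(2πk) = 0.6953/(2π·0.0417) = 2.654 m·K/W
  R'_conv,out = 1/(2πr h) = 1/(2π·0.0473·23.0) = 0.1463 m·K/W
ΣR = 4.495×10^-5 + 2.654 + 0.1463 = 2.800 m·K/W
Q' = ΔT/ΣR = (6.24 °C − 31.2 °C)/2.800 = -8.91 W/m
(Negative Q' ⇒ heat flows inward; heat gain = 8.91 W/m.)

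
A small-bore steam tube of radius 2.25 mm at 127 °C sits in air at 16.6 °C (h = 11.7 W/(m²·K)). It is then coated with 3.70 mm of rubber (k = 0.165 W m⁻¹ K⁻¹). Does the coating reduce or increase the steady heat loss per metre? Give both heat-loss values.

increases: 18.3 → 34.2 W/m

Critical radius for a cylinder: r_cr = k/h = 0.0141 m = 1.41 cm.
Outer radius after coating: r₂ = 0.00225 + 0.00370 = 0.00595 m.
Since r₁ < r_cr and r₂ ≤ r_cr, the coating moves toward the maximum at r_cr — heat loss rises.
Bare: R = 1/(2πr₁h) = 6.046 m·K/W; Q = 110.4/6.046 = 18.3 W/m.
Coated: R = R_cond + R_conv = 3.224 m·K/W; Q = 110.4/3.224 = 34.2 W/m.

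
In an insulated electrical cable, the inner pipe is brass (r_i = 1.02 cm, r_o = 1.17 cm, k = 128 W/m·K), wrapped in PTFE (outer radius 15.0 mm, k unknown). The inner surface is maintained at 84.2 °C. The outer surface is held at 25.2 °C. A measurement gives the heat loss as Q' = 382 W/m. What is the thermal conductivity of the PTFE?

k = 0.256 W/m·K

ΣR = ΔT/Q' = |84.2 − 25.2|/382 = 0.1545 m·K/W
Known resistances:
  R'_brass = ln(0.0117/0.0102)/(2πk) = 0.1372/(2π·128) = 1.706×10^-4 m·K/W
R_PTFE = ΣR − ΣR_known = 0.1545 − 1.706×10^-4 = 0.1543 m·K/W
ln(r₂/r₁)/(2πk) = 0.1543 ⇒ k = 0.2485/(2π·0.1543) = 0.256 W/m·K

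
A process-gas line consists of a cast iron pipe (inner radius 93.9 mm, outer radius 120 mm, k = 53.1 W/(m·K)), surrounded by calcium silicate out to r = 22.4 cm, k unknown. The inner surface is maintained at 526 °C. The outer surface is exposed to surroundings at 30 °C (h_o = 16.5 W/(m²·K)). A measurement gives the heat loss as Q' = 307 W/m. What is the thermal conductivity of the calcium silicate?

ΣR = ΔT/Q' = |526 − 30|/307 = 1.616 m·K/W
Known resistances:
  R'_cast iron = ln(0.120/0.0939)/(2πk) = 0.2453/(2π·53.1) = 7.351×10^-4 m·K/W
  R'_conv,out = 1/(2πr h) = 1/(2π·0.224·16.5) = 0.04306 m·K/W
R_calcium silicate = ΣR − ΣR_known = 1.616 − 0.04380 = 1.572 m·K/W
ln(r₂/r₁)/(2πk) = 1.572 ⇒ k = 0.6242/(2π·1.572) = 0.0632 W/m·K

k = 0.0632 W/m·K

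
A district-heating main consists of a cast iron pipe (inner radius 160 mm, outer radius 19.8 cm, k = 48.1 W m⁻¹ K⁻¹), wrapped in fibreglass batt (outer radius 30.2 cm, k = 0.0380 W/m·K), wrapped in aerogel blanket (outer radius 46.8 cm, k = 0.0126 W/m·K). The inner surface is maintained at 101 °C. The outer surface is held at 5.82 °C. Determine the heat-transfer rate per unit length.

Resistance network (inner→outer):
  R'_cast iron = ln(0.198/0.160)/(2πk) = 0.2131/(2π·48.1) = 7.051×10^-4 m·K/W
  R'_fibreglass batt = ln(0.302/0.198)/(2πk) = 0.4222/(2π·0.0380) = 1.768 m·K/W
  R'_aerogel blanket = ln(0.468/0.302)/(2πk) = 0.4380/(2π·0.0126) = 5.533 m·K/W
ΣR = 7.051×10^-4 + 1.768 + 5.533 = 7.302 m·K/W
Q' = ΔT/ΣR = (101 °C − 5.82 °C)/7.302 = 13.0 W/m

Q' = 13.0 W/m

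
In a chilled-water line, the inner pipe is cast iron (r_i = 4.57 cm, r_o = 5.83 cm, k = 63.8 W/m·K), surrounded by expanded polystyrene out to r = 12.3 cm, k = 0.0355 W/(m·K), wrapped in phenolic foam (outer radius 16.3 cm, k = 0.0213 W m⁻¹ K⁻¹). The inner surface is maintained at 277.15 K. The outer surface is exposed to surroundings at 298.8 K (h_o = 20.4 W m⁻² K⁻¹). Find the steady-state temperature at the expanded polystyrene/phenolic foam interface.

T = 290.3 K

Treat each layer as a resistance in series:
  R'_cast iron = ln(0.0583/0.0457)/(2πk) = 0.2435/(2π·63.8) = 6.074×10^-4 m·K/W
  R'_expanded polystyrene = ln(0.123/0.0583)/(2πk) = 0.7466/(2π·0.0355) = 3.347 m·K/W
  R'_phenolic foam = ln(0.163/0.123)/(2πk) = 0.2816/(2π·0.0213) = 2.104 m·K/W
  R'_conv,out = 1/(2πr h) = 1/(2π·0.163·20.4) = 0.04786 m·K/W
ΣR = 6.074×10^-4 + 3.347 + 2.104 + 0.04786 = 5.499 m·K/W
Q' = ΔT/ΣR = (277.15 K − 298.8 K)/5.499 = -3.937 W/m
From the inner boundary to the expanded polystyrene/phenolic foam interface, ΣR_partial = 3.348 m·K/W.
T_interface = T_in − Q'·ΣR_partial = 277.15 K − (-3.937)(3.348) = 290.3 K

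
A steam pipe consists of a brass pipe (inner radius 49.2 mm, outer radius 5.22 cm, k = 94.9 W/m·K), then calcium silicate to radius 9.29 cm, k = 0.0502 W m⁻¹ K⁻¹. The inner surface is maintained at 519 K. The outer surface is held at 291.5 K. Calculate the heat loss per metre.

Q' = 124 W/m

Treat each layer as a resistance in series:
  R'_brass = ln(0.0522/0.0492)/(2πk) = 0.05919/(2π·94.9) = 9.926×10^-5 m·K/W
  R'_calcium silicate = ln(0.0929/0.0522)/(2πk) = 0.5764/(2π·0.0502) = 1.828 m·K/W
ΣR = 9.926×10^-5 + 1.828 = 1.828 m·K/W
Q' = ΔT/ΣR = (519 K − 291.5 K)/1.828 = 124 W/m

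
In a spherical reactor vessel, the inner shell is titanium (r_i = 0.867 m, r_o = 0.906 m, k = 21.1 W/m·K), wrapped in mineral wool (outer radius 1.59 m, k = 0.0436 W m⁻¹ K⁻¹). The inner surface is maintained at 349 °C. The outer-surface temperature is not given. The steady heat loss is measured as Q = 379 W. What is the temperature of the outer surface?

T_out = 20.5 °C

Sum the resistances:
  R_titanium = (1/0.867 − 1/0.906)/(4πk) = 0.04965/(4π·21.1) = 1.873×10^-4 K/W
  R_mineral wool = (1/0.906 − 1/1.59)/(4πk) = 0.4748/(4π·0.0436) = 0.8666 K/W
ΣR = 0.8668 K/W
ΔT = Q·ΣR = 379 × 0.8668 = 328.5 K
Heat flows outward, so T_out = T_in − ΔT = 349 − 328.5 = 20.5 °C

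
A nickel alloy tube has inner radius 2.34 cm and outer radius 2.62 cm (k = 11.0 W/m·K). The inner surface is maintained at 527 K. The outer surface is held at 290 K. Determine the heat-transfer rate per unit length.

Q' = 145 kW/m

Q' = 2πk·ΔT/ln(r₂/r₁) = 2π × 11.0 × 237 / ln(0.0262/0.0234) = 1.45×10^5 W/m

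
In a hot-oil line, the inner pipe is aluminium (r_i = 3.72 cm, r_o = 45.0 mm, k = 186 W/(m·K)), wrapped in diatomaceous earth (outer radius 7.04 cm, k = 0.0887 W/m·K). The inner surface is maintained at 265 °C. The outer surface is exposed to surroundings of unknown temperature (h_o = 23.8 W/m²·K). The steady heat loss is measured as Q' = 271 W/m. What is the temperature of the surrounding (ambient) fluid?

Sum the resistances:
  R'_aluminium = ln(0.0450/0.0372)/(2πk) = 0.1904/(2π·186) = 1.629×10^-4 m·K/W
  R'_diatomaceous earth = ln(0.0704/0.0450)/(2πk) = 0.4475/(2π·0.0887) = 0.8030 m·K/W
  R'_conv,out = 1/(2πr h) = 1/(2π·0.0704·23.8) = 0.09499 m·K/W
ΣR = 0.8982 m·K/W
ΔT = Q'·ΣR = 271 × 0.8982 = 243.4 K
Heat flows outward, so T_out = T_in − ΔT = 265 − 243.4 = 21.6 °C

T_out = 21.6 °C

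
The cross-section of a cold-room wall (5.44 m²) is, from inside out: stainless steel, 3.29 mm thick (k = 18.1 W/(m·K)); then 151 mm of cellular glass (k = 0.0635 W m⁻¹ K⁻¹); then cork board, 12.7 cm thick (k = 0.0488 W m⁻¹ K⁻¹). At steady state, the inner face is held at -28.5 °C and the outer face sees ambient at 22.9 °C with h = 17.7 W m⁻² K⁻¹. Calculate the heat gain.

Q = 55.5 W

Series thermal resistances, inner to outer:
  R_stainless steel = L/(kA) = 0.00329/(18.1·5.44) = 3.341×10^-5 K/W
  R_cellular glass = L/(kA) = 0.151/(0.0635·5.44) = 0.4371 K/W
  R_cork board = L/(kA) = 0.127/(0.0488·5.44) = 0.4784 K/W
  R_conv,out = 1/(hA) = 1/(17.7·5.44) = 0.01039 K/W
ΣR = 3.341×10^-5 + 0.4371 + 0.4784 + 0.01039 = 0.9259 K/W
Q = ΔT/ΣR = (-28.5 °C − 22.9 °C)/0.9259 = -55.5 W
(Negative Q ⇒ heat flows inward; heat gain = 55.5 W.)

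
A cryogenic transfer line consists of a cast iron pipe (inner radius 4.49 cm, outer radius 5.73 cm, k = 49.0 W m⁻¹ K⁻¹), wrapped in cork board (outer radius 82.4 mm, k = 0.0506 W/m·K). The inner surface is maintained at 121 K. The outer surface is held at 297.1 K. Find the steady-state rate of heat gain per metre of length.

Series thermal resistances, inner to outer:
  R'_cast iron = ln(0.0573/0.0449)/(2πk) = 0.2439/(2π·49.0) = 7.921×10^-4 m·K/W
  R'_cork board = ln(0.0824/0.0573)/(2πk) = 0.3633/(2π·0.0506) = 1.143 m·K/W
ΣR = 7.921×10^-4 + 1.143 = 1.144 m·K/W
Q' = ΔT/ΣR = (121 K − 297.1 K)/1.144 = -154 W/m
(Negative Q' ⇒ heat flows inward; heat gain = 154 W/m.)

Q' = 154 W/m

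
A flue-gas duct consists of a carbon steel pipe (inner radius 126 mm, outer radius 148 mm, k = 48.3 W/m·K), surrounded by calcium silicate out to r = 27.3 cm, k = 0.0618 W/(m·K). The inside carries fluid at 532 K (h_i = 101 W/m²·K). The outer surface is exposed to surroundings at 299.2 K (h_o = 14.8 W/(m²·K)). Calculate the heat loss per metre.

Q' = 143 W/m

Series thermal resistances, inner to outer:
  R'_conv,in = 1/(2πr h) = 1/(2π·0.126·101) = 0.01251 m·K/W
  R'_carbon steel = ln(0.148/0.126)/(2πk) = 0.1609/(2π·48.3) = 5.303×10^-4 m·K/W
  R'_calcium silicate = ln(0.273/0.148)/(2πk) = 0.6123/(2π·0.0618) = 1.577 m·K/W
  R'_conv,out = 1/(2πr h) = 1/(2π·0.273·14.8) = 0.03939 m·K/W
ΣR = 0.01251 + 5.303×10^-4 + 1.577 + 0.03939 = 1.629 m·K/W
Q' = ΔT/ΣR = (532 K − 299.2 K)/1.629 = 143 W/m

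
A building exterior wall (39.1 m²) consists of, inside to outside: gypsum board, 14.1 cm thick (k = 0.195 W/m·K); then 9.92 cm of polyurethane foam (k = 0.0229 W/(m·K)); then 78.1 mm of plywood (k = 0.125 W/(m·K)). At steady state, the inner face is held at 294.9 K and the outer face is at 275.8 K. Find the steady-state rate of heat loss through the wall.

Q = 131 W

Treat each layer as a resistance in series:
  R_gypsum board = L/(kA) = 0.141/(0.195·39.1) = 0.01849 K/W
  R_polyurethane foam = L/(kA) = 0.0992/(0.0229·39.1) = 0.1108 K/W
  R_plywood = L/(kA) = 0.0781/(0.125·39.1) = 0.01598 K/W
ΣR = 0.01849 + 0.1108 + 0.01598 = 0.1453 K/W
Q = ΔT/ΣR = (294.9 K − 275.8 K)/0.1453 = 131 W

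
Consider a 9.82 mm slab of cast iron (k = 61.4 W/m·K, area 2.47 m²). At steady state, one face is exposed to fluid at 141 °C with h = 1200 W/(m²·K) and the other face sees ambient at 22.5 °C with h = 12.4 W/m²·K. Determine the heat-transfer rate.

Resistance network (inner→outer):
  R_conv,in = 1/(hA) = 1/(1200·2.47) = 3.374×10^-4 K/W
  R_cast iron = L/(kA) = 0.00982/(61.4·2.47) = 6.475×10^-5 K/W
  R_conv,out = 1/(hA) = 1/(12.4·2.47) = 0.03265 K/W
ΣR = 3.374×10^-4 + 6.475×10^-5 + 0.03265 = 0.03305 K/W
Q = ΔT/ΣR = (141 °C − 22.5 °C)/0.03305 = 3590 W

Q = 3.59 kW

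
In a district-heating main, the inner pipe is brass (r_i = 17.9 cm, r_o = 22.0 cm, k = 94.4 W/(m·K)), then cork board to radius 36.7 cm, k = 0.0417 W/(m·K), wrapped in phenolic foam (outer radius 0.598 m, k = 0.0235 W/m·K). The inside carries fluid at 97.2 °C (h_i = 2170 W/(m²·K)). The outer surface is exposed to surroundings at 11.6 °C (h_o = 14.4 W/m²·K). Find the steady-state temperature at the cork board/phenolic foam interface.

T = 65.5 °C

Treat each layer as a resistance in series:
  R'_conv,in = 1/(2πr h) = 1/(2π·0.179·2170) = 4.097×10^-4 m·K/W
  R'_brass = ln(0.220/0.179)/(2πk) = 0.2062/(2π·94.4) = 3.477×10^-4 m·K/W
  R'_cork board = ln(0.367/0.220)/(2πk) = 0.5117/(2π·0.0417) = 1.953 m·K/W
  R'_phenolic foam = ln(0.598/0.367)/(2πk) = 0.4882/(2π·0.0235) = 3.307 m·K/W
  R'_conv,out = 1/(2πr h) = 1/(2π·0.598·14.4) = 0.01848 m·K/W
ΣR = 4.097×10^-4 + 3.477×10^-4 + 1.953 + 3.307 + 0.01848 = 5.279 m·K/W
Q' = ΔT/ΣR = (97.2 °C − 11.6 °C)/5.279 = 16.22 W/m
From the inner boundary to the cork board/phenolic foam interface, ΣR_partial = 1.954 m·K/W.
T_interface = T_in − Q'·ΣR_partial = 97.2 °C − (16.22)(1.954) = 65.5 °C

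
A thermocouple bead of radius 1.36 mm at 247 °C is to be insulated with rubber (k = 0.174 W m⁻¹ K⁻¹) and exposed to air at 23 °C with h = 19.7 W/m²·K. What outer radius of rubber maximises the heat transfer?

For a sphere, r_cr = 2k_ins/h = 2·0.174/19.7 = 0.0177 m = 1.77 cm

r_cr = 1.77 cm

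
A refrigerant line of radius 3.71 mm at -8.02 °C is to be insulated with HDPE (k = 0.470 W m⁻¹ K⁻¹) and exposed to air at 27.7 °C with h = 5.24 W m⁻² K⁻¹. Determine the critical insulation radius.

For a cylinder, r_cr = k_ins/h = 0.470/5.24 = 0.0897 m = 8.97 cm

r_cr = 8.97 cm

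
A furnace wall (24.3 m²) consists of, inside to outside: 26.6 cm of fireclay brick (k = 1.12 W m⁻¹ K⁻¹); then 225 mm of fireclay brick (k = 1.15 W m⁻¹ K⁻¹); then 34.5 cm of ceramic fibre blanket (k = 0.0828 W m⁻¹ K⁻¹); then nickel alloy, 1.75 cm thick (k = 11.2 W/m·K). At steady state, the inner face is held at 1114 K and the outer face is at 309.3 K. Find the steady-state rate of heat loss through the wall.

Treat each layer as a resistance in series:
  R_fireclay brick = L/(kA) = 0.266/(1.12·24.3) = 0.009774 K/W
  R_fireclay brick = L/(kA) = 0.225/(1.15·24.3) = 0.008052 K/W
  R_ceramic fibre blanket = L/(kA) = 0.345/(0.0828·24.3) = 0.1715 K/W
  R_nickel alloy = L/(kA) = 0.0175/(11.2·24.3) = 6.430×10^-5 K/W
ΣR = 0.009774 + 0.008052 + 0.1715 + 6.430×10^-5 = 0.1894 K/W
Q = ΔT/ΣR = (1114 K − 309.3 K)/0.1894 = 4250 W

Q = 4.25 kW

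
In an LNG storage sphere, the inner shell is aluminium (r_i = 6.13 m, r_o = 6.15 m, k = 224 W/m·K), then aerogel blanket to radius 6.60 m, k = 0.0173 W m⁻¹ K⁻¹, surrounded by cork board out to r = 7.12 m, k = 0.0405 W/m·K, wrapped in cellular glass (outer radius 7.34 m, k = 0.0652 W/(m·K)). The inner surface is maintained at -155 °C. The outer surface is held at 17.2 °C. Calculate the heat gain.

Q = 2210 W

Series thermal resistances, inner to outer:
  R_aluminium = (1/6.13 − 1/6.15)/(4πk) = 5.305×10^-4/(4π·224) = 1.885×10^-7 K/W
  R_aerogel blanket = (1/6.15 − 1/6.60)/(4πk) = 0.01109/(4π·0.0173) = 0.05100 K/W
  R_cork board = (1/6.60 − 1/7.12)/(4πk) = 0.01107/(4π·0.0405) = 0.02174 K/W
  R_cellular glass = (1/7.12 − 1/7.34)/(4πk) = 0.004210/(4π·0.0652) = 0.005138 K/W
ΣR = 1.885×10^-7 + 0.05100 + 0.02174 + 0.005138 = 0.07788 K/W
Q = ΔT/ΣR = (-155 °C − 17.2 °C)/0.07788 = -2210 W
(Negative Q ⇒ heat flows inward; heat gain = 2210 W.)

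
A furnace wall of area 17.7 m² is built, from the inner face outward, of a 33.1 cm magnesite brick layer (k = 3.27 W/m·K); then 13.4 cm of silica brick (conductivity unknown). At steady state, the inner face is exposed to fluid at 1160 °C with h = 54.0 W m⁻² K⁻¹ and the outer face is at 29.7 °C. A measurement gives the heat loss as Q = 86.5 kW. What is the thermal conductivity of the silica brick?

ΣR = ΔT/Q = |1160 − 29.7|/86500 = 0.01307 K/W
Known resistances:
  R_conv,in = 1/(hA) = 1/(54.0·17.7) = 0.001046 K/W
  R_magnesite brick = L/(kA) = 0.331/(3.27·17.7) = 0.005719 K/W
R_silica brick = ΣR − ΣR_known = 0.01307 − 0.006765 = 0.006305 K/W
L/(kA) = 0.006305 ⇒ k = 0.134/(0.006305·17.7) = 1.20 W/m·K

k = 1.20 W/m·K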